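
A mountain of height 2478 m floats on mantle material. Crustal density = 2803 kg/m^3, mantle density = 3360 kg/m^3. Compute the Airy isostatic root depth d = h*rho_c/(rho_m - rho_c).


rho_m - rho_c = 3360 - 2803 = 557
d = 2478 * 2803 / 557
= 6945834 / 557
= 12470.08 m

12470.08


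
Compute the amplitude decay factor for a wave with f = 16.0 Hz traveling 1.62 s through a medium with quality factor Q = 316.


pi*f*t/Q = pi*16.0*1.62/316 = 0.25769
A/A0 = exp(-0.25769) = 0.772835

0.772835


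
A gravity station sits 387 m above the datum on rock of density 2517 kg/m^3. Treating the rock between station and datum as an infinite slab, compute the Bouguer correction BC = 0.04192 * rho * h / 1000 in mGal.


BC = 0.04192 * rho * h / 1000
= 0.04192 * 2517 * 387 / 1000
= 40.8334 mGal

40.8334


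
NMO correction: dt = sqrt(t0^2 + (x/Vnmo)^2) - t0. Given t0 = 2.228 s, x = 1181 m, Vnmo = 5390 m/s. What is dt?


x/Vnmo = 1181/5390 = 0.219109
(x/Vnmo)^2 = 0.048009
t0^2 = 4.963984
sqrt(4.963984 + 0.048009) = 2.238748
dt = 2.238748 - 2.228 = 0.010748

0.010748


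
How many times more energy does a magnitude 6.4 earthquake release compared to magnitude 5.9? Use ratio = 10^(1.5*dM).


M2 - M1 = 6.4 - 5.9 = 0.5
1.5 * 0.5 = 0.75
ratio = 10^0.75 = 5.62

5.62


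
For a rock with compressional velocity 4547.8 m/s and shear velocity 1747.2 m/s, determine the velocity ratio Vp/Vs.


Vp/Vs = 4547.8 / 1747.2
= 2.6029

2.6029


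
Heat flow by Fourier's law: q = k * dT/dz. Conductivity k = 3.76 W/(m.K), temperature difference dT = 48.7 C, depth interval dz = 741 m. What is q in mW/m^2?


q = k * dT / dz * 1000
= 3.76 * 48.7 / 741 * 1000
= 0.247115 * 1000
= 247.1147 mW/m^2

247.1147


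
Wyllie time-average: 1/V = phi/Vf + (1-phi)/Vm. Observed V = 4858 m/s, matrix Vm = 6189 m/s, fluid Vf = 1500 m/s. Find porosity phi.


1/V - 1/Vm = 1/4858 - 1/6189 = 4.427e-05
1/Vf - 1/Vm = 1/1500 - 1/6189 = 0.00050509
phi = 4.427e-05 / 0.00050509 = 0.0876

0.0876


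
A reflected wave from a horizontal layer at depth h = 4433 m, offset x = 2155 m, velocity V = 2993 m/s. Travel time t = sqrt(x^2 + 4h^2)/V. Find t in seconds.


x^2 + 4h^2 = 2155^2 + 4*4433^2 = 4644025 + 78605956 = 83249981
sqrt(83249981) = 9124.1428
t = 9124.1428 / 2993 = 3.0485 s

3.0485


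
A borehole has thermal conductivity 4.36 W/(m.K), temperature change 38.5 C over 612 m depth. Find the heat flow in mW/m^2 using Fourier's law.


q = k * dT / dz * 1000
= 4.36 * 38.5 / 612 * 1000
= 0.274281 * 1000
= 274.281 mW/m^2

274.281


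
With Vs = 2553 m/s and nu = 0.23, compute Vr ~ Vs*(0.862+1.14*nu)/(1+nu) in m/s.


Numerator factor = 0.862 + 1.14*0.23 = 1.1242
Denominator = 1 + 0.23 = 1.23
Vr = 2553 * 1.1242 / 1.23 = 2333.4 m/s

2333.4


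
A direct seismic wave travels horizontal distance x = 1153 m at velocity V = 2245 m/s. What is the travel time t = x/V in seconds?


t = x / V
= 1153 / 2245
= 0.5136 s

0.5136


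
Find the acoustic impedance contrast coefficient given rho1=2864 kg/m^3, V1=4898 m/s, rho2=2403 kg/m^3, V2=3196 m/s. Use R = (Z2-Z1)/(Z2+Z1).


Z1 = 2864 * 4898 = 14027872
Z2 = 2403 * 3196 = 7679988
R = (7679988 - 14027872) / (7679988 + 14027872) = -6347884 / 21707860 = -0.2924

-0.2924


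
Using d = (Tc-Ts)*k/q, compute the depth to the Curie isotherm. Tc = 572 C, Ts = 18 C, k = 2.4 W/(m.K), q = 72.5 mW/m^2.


T_Curie - T_surf = 572 - 18 = 554 C
Convert q to W/m^2: 72.5 mW/m^2 = 0.0725 W/m^2
d = 554 * 2.4 / 0.0725 = 18339.31 m

18339.31


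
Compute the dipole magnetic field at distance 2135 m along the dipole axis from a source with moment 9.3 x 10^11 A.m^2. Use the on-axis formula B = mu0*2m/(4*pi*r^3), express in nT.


m = 9.3 x 10^11 = 930000000000 A.m^2
2m = 1860000000000 A.m^2
r^3 = 2135^3 = 9731810375
B = (4pi*10^-7) * 1860000000000 / (4*pi * 9731810375) * 1e9
= 2337344.934271 / 122293535920.92 * 1e9
= 19112.5796 nT

19112.5796


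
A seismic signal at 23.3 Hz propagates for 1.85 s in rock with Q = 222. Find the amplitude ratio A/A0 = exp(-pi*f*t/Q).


pi*f*t/Q = pi*23.3*1.85/222 = 0.609993
A/A0 = exp(-0.609993) = 0.543355

0.543355


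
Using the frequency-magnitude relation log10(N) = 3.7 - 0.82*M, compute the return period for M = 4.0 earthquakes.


log10(N) = 3.7 - 0.82*4.0 = 0.42
N = 10^0.42 = 2.630268
T = 1/N = 1/2.630268 = 0.3802 years

0.3802


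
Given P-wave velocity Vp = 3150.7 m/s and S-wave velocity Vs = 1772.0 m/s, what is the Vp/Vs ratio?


Vp/Vs = 3150.7 / 1772.0
= 1.778

1.778


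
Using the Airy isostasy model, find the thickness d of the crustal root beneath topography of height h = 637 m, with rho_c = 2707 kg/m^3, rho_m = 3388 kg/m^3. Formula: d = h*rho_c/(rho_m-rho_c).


rho_m - rho_c = 3388 - 2707 = 681
d = 637 * 2707 / 681
= 1724359 / 681
= 2532.1 m

2532.1


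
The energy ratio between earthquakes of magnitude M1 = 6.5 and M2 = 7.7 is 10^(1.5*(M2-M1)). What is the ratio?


M2 - M1 = 7.7 - 6.5 = 1.2
1.5 * 1.2 = 1.8
ratio = 10^1.8 = 63.1

63.1


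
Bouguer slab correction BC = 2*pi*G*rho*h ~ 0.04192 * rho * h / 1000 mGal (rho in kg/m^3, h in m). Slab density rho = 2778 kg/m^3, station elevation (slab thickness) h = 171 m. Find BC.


BC = 0.04192 * rho * h / 1000
= 0.04192 * 2778 * 171 / 1000
= 19.9136 mGal

19.9136


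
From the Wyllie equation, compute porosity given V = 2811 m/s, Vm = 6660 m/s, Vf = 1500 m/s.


1/V - 1/Vm = 1/2811 - 1/6660 = 0.0002056
1/Vf - 1/Vm = 1/1500 - 1/6660 = 0.00051652
phi = 0.0002056 / 0.00051652 = 0.398

0.398


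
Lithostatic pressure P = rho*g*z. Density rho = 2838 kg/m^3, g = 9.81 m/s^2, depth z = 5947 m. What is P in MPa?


P = rho * g * z / 1e6
= 2838 * 9.81 * 5947 / 1e6
= 165569118.66 / 1e6
= 165.5691 MPa

165.5691


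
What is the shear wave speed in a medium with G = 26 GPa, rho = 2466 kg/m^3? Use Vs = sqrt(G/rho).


Convert G to Pa: G = 26e9 Pa
Compute G/rho = 26e9 / 2466 = 10543390.1054
Vs = sqrt(10543390.1054) = 3247.06 m/s

3247.06


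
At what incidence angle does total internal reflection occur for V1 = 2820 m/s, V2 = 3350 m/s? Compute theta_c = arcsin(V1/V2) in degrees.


V1/V2 = 2820/3350 = 0.841791
theta_c = arcsin(0.841791) = 57.3297 degrees

57.3297


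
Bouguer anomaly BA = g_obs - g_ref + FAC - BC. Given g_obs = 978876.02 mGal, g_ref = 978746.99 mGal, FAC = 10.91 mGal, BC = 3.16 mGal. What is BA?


BA = g_obs - g_ref + FAC - BC
= 978876.02 - 978746.99 + 10.91 - 3.16
= 136.78 mGal

136.78


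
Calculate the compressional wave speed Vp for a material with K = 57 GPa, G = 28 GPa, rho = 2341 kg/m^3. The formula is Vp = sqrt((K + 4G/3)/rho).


First compute the effective modulus:
K + 4G/3 = 57e9 + 4*28e9/3 = 94333333333.33 Pa
Then divide by density:
94333333333.33 / 2341 = 40296169.728 Pa/(kg/m^3)
Take the square root:
Vp = sqrt(40296169.728) = 6347.93 m/s

6347.93


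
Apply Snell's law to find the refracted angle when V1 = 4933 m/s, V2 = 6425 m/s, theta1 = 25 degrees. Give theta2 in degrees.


sin(theta1) = sin(25 deg) = 0.422618
sin(theta2) = V2/V1 * sin(theta1) = 6425/4933 * 0.422618 = 0.55044
theta2 = arcsin(0.55044) = 33.3972 degrees

33.3972


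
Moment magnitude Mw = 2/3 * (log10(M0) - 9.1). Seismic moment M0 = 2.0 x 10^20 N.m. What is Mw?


log10(M0) = log10(2.0 x 10^20) = 20.301
Mw = 2/3 * (20.301 - 9.1)
= 2/3 * 11.201
= 7.47

7.47


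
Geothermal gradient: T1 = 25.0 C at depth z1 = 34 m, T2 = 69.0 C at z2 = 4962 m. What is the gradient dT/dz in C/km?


dT = 69.0 - 25.0 = 44.0 C
dz = 4962 - 34 = 4928 m
gradient = dT/dz * 1000 = 44.0/4928 * 1000 = 8.9286 C/km

8.9286


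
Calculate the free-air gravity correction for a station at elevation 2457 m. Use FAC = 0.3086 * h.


FAC = 0.3086 * h
= 0.3086 * 2457
= 758.2302 mGal

758.2302


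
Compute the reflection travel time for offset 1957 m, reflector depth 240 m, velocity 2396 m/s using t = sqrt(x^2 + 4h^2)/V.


x^2 + 4h^2 = 1957^2 + 4*240^2 = 3829849 + 230400 = 4060249
sqrt(4060249) = 2015.006
t = 2015.006 / 2396 = 0.841 s

0.841


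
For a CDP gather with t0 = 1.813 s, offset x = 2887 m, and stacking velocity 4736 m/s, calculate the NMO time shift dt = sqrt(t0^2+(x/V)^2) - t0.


x/Vnmo = 2887/4736 = 0.609586
(x/Vnmo)^2 = 0.371595
t0^2 = 3.286969
sqrt(3.286969 + 0.371595) = 1.912737
dt = 1.912737 - 1.813 = 0.099737

0.099737


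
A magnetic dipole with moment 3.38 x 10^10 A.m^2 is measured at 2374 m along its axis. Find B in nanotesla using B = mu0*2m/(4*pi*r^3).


m = 3.38 x 10^10 = 33800000000 A.m^2
2m = 67600000000 A.m^2
r^3 = 2374^3 = 13379569624
B = (4pi*10^-7) * 67600000000 / (4*pi * 13379569624) * 1e9
= 84948.665353 / 168132630555.81 * 1e9
= 505.2479 nT

505.2479


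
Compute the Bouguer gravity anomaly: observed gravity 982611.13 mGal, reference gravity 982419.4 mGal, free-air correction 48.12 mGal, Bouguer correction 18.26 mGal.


BA = g_obs - g_ref + FAC - BC
= 982611.13 - 982419.4 + 48.12 - 18.26
= 221.59 mGal

221.59


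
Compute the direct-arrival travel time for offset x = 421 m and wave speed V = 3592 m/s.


t = x / V
= 421 / 3592
= 0.1172 s

0.1172


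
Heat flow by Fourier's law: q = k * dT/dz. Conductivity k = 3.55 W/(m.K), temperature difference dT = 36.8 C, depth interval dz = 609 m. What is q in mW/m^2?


q = k * dT / dz * 1000
= 3.55 * 36.8 / 609 * 1000
= 0.214516 * 1000
= 214.5156 mW/m^2

214.5156


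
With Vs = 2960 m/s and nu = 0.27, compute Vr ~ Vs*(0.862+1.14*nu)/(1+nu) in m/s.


Numerator factor = 0.862 + 1.14*0.27 = 1.1698
Denominator = 1 + 0.27 = 1.27
Vr = 2960 * 1.1698 / 1.27 = 2726.46 m/s

2726.46


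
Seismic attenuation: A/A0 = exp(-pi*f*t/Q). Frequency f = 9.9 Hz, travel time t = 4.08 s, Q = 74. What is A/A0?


pi*f*t/Q = pi*9.9*4.08/74 = 1.7148
A/A0 = exp(-1.7148) = 0.18

0.18


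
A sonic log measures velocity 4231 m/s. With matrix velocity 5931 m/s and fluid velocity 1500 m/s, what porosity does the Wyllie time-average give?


1/V - 1/Vm = 1/4231 - 1/5931 = 6.775e-05
1/Vf - 1/Vm = 1/1500 - 1/5931 = 0.00049806
phi = 6.775e-05 / 0.00049806 = 0.136

0.136


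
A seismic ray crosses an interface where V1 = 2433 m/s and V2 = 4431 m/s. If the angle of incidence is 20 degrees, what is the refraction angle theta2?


sin(theta1) = sin(20 deg) = 0.34202
sin(theta2) = V2/V1 * sin(theta1) = 4431/2433 * 0.34202 = 0.62289
theta2 = arcsin(0.62289) = 38.5275 degrees

38.5275


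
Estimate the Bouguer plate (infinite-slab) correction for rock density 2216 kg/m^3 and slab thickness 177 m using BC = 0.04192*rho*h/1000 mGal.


BC = 0.04192 * rho * h / 1000
= 0.04192 * 2216 * 177 / 1000
= 16.4424 mGal

16.4424


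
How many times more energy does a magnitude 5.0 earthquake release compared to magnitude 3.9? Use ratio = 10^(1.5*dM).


M2 - M1 = 5.0 - 3.9 = 1.1
1.5 * 1.1 = 1.65
ratio = 10^1.65 = 44.67

44.67


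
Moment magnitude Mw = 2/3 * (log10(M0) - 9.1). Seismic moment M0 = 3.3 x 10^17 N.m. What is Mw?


log10(M0) = log10(3.3 x 10^17) = 17.5185
Mw = 2/3 * (17.5185 - 9.1)
= 2/3 * 8.4185
= 5.61

5.61


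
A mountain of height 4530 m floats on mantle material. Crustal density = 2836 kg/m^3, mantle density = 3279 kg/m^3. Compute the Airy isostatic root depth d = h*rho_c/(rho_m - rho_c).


rho_m - rho_c = 3279 - 2836 = 443
d = 4530 * 2836 / 443
= 12847080 / 443
= 29000.18 m

29000.18


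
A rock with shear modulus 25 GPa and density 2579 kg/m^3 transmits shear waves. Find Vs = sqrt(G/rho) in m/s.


Convert G to Pa: G = 25e9 Pa
Compute G/rho = 25e9 / 2579 = 9693679.7208
Vs = sqrt(9693679.7208) = 3113.47 m/s

3113.47


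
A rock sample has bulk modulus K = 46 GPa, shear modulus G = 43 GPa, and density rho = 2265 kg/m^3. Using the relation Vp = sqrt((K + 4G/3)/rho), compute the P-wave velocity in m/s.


First compute the effective modulus:
K + 4G/3 = 46e9 + 4*43e9/3 = 103333333333.33 Pa
Then divide by density:
103333333333.33 / 2265 = 45621780.7211 Pa/(kg/m^3)
Take the square root:
Vp = sqrt(45621780.7211) = 6754.39 m/s

6754.39


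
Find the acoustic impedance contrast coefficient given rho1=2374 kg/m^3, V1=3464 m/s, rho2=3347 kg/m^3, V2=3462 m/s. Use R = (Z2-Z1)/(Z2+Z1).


Z1 = 2374 * 3464 = 8223536
Z2 = 3347 * 3462 = 11587314
R = (11587314 - 8223536) / (11587314 + 8223536) = 3363778 / 19810850 = 0.1698

0.1698


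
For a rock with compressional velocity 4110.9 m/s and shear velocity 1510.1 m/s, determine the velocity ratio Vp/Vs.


Vp/Vs = 4110.9 / 1510.1
= 2.7223

2.7223


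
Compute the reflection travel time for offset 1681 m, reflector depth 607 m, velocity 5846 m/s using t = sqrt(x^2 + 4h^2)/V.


x^2 + 4h^2 = 1681^2 + 4*607^2 = 2825761 + 1473796 = 4299557
sqrt(4299557) = 2073.5373
t = 2073.5373 / 5846 = 0.3547 s

0.3547


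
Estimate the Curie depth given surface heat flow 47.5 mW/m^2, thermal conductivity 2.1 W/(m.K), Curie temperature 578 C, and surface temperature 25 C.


T_Curie - T_surf = 578 - 25 = 553 C
Convert q to W/m^2: 47.5 mW/m^2 = 0.0475 W/m^2
d = 553 * 2.1 / 0.0475 = 24448.42 m

24448.42


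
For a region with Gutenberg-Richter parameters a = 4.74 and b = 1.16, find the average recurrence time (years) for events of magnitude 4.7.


log10(N) = 4.74 - 1.16*4.7 = -0.712
N = 10^-0.712 = 0.194089
T = 1/N = 1/0.194089 = 5.1523 years

5.1523


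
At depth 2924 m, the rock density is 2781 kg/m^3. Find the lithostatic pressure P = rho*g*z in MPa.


P = rho * g * z / 1e6
= 2781 * 9.81 * 2924 / 1e6
= 79771427.64 / 1e6
= 79.7714 MPa

79.7714


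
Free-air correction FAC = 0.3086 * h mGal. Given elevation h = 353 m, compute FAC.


FAC = 0.3086 * h
= 0.3086 * 353
= 108.9358 mGal

108.9358


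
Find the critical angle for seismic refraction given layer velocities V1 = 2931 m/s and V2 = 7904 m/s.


V1/V2 = 2931/7904 = 0.370825
theta_c = arcsin(0.370825) = 21.7665 degrees

21.7665


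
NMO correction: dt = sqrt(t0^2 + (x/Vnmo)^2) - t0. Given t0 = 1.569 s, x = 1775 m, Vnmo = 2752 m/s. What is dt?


x/Vnmo = 1775/2752 = 0.644985
(x/Vnmo)^2 = 0.416006
t0^2 = 2.461761
sqrt(2.461761 + 0.416006) = 1.696398
dt = 1.696398 - 1.569 = 0.127398

0.127398


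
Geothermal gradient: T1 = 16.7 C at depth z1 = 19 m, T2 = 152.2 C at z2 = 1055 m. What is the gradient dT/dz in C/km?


dT = 152.2 - 16.7 = 135.5 C
dz = 1055 - 19 = 1036 m
gradient = dT/dz * 1000 = 135.5/1036 * 1000 = 130.7915 C/km

130.7915


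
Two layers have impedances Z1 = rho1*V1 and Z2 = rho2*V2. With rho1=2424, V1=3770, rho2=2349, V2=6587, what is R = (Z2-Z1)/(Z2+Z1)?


Z1 = 2424 * 3770 = 9138480
Z2 = 2349 * 6587 = 15472863
R = (15472863 - 9138480) / (15472863 + 9138480) = 6334383 / 24611343 = 0.2574

0.2574


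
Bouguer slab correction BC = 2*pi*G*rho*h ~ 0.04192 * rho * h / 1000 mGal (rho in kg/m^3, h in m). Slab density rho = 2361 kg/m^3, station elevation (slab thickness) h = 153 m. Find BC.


BC = 0.04192 * rho * h / 1000
= 0.04192 * 2361 * 153 / 1000
= 15.1429 mGal

15.1429


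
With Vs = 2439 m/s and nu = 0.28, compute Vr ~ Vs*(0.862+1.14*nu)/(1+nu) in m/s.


Numerator factor = 0.862 + 1.14*0.28 = 1.1812
Denominator = 1 + 0.28 = 1.28
Vr = 2439 * 1.1812 / 1.28 = 2250.74 m/s

2250.74


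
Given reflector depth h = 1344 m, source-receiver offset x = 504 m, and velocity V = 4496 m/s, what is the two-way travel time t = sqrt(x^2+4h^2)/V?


x^2 + 4h^2 = 504^2 + 4*1344^2 = 254016 + 7225344 = 7479360
sqrt(7479360) = 2734.8419
t = 2734.8419 / 4496 = 0.6083 s

0.6083


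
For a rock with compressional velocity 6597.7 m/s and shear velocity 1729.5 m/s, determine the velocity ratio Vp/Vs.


Vp/Vs = 6597.7 / 1729.5
= 3.8148

3.8148


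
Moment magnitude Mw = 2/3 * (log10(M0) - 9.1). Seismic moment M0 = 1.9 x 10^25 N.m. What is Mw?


log10(M0) = log10(1.9 x 10^25) = 25.2788
Mw = 2/3 * (25.2788 - 9.1)
= 2/3 * 16.1788
= 10.79

10.79


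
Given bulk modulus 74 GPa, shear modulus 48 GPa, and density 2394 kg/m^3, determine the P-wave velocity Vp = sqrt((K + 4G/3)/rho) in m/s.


First compute the effective modulus:
K + 4G/3 = 74e9 + 4*48e9/3 = 138000000000.0 Pa
Then divide by density:
138000000000.0 / 2394 = 57644110.2757 Pa/(kg/m^3)
Take the square root:
Vp = sqrt(57644110.2757) = 7592.37 m/s

7592.37


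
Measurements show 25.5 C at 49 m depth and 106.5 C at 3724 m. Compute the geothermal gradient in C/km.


dT = 106.5 - 25.5 = 81.0 C
dz = 3724 - 49 = 3675 m
gradient = dT/dz * 1000 = 81.0/3675 * 1000 = 22.0408 C/km

22.0408


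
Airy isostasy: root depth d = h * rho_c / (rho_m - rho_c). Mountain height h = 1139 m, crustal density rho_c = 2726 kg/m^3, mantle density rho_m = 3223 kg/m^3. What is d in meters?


rho_m - rho_c = 3223 - 2726 = 497
d = 1139 * 2726 / 497
= 3104914 / 497
= 6247.31 m

6247.31


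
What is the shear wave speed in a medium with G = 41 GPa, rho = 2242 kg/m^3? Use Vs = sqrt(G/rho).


Convert G to Pa: G = 41e9 Pa
Compute G/rho = 41e9 / 2242 = 18287243.5326
Vs = sqrt(18287243.5326) = 4276.36 m/s

4276.36


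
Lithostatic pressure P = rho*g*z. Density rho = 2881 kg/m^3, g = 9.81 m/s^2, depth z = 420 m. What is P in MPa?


P = rho * g * z / 1e6
= 2881 * 9.81 * 420 / 1e6
= 11870296.2 / 1e6
= 11.8703 MPa

11.8703


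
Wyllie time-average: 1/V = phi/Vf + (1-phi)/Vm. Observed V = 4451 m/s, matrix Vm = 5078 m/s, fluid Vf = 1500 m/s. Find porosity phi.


1/V - 1/Vm = 1/4451 - 1/5078 = 2.774e-05
1/Vf - 1/Vm = 1/1500 - 1/5078 = 0.00046974
phi = 2.774e-05 / 0.00046974 = 0.0591

0.0591


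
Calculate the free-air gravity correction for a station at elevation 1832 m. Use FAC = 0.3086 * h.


FAC = 0.3086 * h
= 0.3086 * 1832
= 565.3552 mGal

565.3552


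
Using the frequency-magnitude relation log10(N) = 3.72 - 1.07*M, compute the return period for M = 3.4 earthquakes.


log10(N) = 3.72 - 1.07*3.4 = 0.082
N = 10^0.082 = 1.207814
T = 1/N = 1/1.207814 = 0.8279 years

0.8279


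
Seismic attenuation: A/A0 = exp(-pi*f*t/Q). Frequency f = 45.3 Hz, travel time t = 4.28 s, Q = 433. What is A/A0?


pi*f*t/Q = pi*45.3*4.28/433 = 1.406708
A/A0 = exp(-1.406708) = 0.244948

0.244948


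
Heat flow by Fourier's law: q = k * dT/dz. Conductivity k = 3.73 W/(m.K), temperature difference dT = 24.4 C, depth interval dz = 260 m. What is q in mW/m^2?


q = k * dT / dz * 1000
= 3.73 * 24.4 / 260 * 1000
= 0.350046 * 1000
= 350.0462 mW/m^2

350.0462


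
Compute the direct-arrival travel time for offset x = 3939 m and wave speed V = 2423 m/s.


t = x / V
= 3939 / 2423
= 1.6257 s

1.6257


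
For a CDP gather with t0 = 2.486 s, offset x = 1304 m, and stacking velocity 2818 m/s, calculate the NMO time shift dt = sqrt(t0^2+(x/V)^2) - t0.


x/Vnmo = 1304/2818 = 0.46274
(x/Vnmo)^2 = 0.214128
t0^2 = 6.180196
sqrt(6.180196 + 0.214128) = 2.5287
dt = 2.5287 - 2.486 = 0.0427

0.0427


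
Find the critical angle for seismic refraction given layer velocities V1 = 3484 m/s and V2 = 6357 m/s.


V1/V2 = 3484/6357 = 0.548057
theta_c = arcsin(0.548057) = 33.2338 degrees

33.2338


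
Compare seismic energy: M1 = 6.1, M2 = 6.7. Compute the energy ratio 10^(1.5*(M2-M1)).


M2 - M1 = 6.7 - 6.1 = 0.6
1.5 * 0.6 = 0.9
ratio = 10^0.9 = 7.94

7.94


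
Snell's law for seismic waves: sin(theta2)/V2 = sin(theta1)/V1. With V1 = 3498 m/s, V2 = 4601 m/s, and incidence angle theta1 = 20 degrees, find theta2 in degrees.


sin(theta1) = sin(20 deg) = 0.34202
sin(theta2) = V2/V1 * sin(theta1) = 4601/3498 * 0.34202 = 0.449867
theta2 = arcsin(0.449867) = 26.7351 degrees

26.7351


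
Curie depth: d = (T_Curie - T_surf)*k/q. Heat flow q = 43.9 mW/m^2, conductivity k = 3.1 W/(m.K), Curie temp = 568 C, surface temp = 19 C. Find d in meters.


T_Curie - T_surf = 568 - 19 = 549 C
Convert q to W/m^2: 43.9 mW/m^2 = 0.0439 W/m^2
d = 549 * 3.1 / 0.0439 = 38767.65 m

38767.65


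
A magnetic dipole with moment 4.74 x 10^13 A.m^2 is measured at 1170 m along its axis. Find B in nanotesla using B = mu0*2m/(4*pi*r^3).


m = 4.74 x 10^13 = 47400000000000 A.m^2
2m = 94800000000000 A.m^2
r^3 = 1170^3 = 1601613000
B = (4pi*10^-7) * 94800000000000 / (4*pi * 1601613000) * 1e9
= 119129193.424125 / 20126462538.78 * 1e9
= 5919032.875 nT

5919032.875


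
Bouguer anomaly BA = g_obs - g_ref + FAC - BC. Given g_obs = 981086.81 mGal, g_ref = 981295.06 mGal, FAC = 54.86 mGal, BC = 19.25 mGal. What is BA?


BA = g_obs - g_ref + FAC - BC
= 981086.81 - 981295.06 + 54.86 - 19.25
= -172.64 mGal

-172.64


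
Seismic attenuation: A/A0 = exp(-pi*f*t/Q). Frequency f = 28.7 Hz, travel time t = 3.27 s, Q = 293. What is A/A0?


pi*f*t/Q = pi*28.7*3.27/293 = 1.006264
A/A0 = exp(-1.006264) = 0.365582

0.365582


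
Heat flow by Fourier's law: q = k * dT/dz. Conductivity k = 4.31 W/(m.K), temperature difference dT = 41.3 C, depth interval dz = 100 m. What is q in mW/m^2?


q = k * dT / dz * 1000
= 4.31 * 41.3 / 100 * 1000
= 1.78003 * 1000
= 1780.03 mW/m^2

1780.03


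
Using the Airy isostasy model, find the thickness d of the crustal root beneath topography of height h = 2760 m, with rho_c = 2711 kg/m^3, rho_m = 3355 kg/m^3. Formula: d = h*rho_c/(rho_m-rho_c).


rho_m - rho_c = 3355 - 2711 = 644
d = 2760 * 2711 / 644
= 7482360 / 644
= 11618.57 m

11618.57


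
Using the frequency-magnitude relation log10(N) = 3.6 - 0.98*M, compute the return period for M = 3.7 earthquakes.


log10(N) = 3.6 - 0.98*3.7 = -0.026
N = 10^-0.026 = 0.94189
T = 1/N = 1/0.94189 = 1.0617 years

1.0617


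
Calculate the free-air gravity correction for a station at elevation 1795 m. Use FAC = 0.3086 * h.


FAC = 0.3086 * h
= 0.3086 * 1795
= 553.937 mGal

553.937


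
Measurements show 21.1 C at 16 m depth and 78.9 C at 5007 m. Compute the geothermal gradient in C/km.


dT = 78.9 - 21.1 = 57.8 C
dz = 5007 - 16 = 4991 m
gradient = dT/dz * 1000 = 57.8/4991 * 1000 = 11.5808 C/km

11.5808


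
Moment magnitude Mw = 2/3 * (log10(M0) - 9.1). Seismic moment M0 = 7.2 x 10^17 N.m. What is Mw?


log10(M0) = log10(7.2 x 10^17) = 17.8573
Mw = 2/3 * (17.8573 - 9.1)
= 2/3 * 8.7573
= 5.84

5.84


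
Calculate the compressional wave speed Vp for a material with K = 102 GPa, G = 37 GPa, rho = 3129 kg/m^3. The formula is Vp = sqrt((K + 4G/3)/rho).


First compute the effective modulus:
K + 4G/3 = 102e9 + 4*37e9/3 = 151333333333.33 Pa
Then divide by density:
151333333333.33 / 3129 = 48364759.7742 Pa/(kg/m^3)
Take the square root:
Vp = sqrt(48364759.7742) = 6954.48 m/s

6954.48


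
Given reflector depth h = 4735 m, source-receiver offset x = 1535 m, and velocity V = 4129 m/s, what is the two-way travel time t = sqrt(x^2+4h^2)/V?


x^2 + 4h^2 = 1535^2 + 4*4735^2 = 2356225 + 89680900 = 92037125
sqrt(92037125) = 9593.5981
t = 9593.5981 / 4129 = 2.3235 s

2.3235


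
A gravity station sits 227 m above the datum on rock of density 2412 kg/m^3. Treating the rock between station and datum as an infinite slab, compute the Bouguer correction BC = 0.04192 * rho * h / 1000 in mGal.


BC = 0.04192 * rho * h / 1000
= 0.04192 * 2412 * 227 / 1000
= 22.9522 mGal

22.9522


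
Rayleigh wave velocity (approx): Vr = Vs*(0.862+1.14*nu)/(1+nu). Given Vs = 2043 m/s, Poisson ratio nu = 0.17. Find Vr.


Numerator factor = 0.862 + 1.14*0.17 = 1.0558
Denominator = 1 + 0.17 = 1.17
Vr = 2043 * 1.0558 / 1.17 = 1843.59 m/s

1843.59


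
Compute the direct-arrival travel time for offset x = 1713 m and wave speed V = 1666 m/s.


t = x / V
= 1713 / 1666
= 1.0282 s

1.0282


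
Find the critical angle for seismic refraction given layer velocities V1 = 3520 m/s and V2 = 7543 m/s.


V1/V2 = 3520/7543 = 0.466658
theta_c = arcsin(0.466658) = 27.8176 degrees

27.8176


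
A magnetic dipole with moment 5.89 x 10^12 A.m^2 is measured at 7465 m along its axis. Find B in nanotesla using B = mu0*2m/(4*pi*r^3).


m = 5.89 x 10^12 = 5890000000000 A.m^2
2m = 11780000000000 A.m^2
r^3 = 7465^3 = 415996269625
B = (4pi*10^-7) * 11780000000000 / (4*pi * 415996269625) * 1e9
= 14803184.583715 / 5227563298298.63 * 1e9
= 2831.7562 nT

2831.7562


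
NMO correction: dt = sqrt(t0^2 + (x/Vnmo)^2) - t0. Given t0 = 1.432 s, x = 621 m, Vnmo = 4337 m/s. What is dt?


x/Vnmo = 621/4337 = 0.143187
(x/Vnmo)^2 = 0.020502
t0^2 = 2.050624
sqrt(2.050624 + 0.020502) = 1.439141
dt = 1.439141 - 1.432 = 0.007141

0.007141


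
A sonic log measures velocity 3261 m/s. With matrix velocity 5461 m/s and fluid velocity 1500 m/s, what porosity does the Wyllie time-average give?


1/V - 1/Vm = 1/3261 - 1/5461 = 0.00012354
1/Vf - 1/Vm = 1/1500 - 1/5461 = 0.00048355
phi = 0.00012354 / 0.00048355 = 0.2555

0.2555


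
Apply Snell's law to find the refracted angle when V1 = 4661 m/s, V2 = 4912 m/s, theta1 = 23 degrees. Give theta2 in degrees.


sin(theta1) = sin(23 deg) = 0.390731
sin(theta2) = V2/V1 * sin(theta1) = 4912/4661 * 0.390731 = 0.411772
theta2 = arcsin(0.411772) = 24.3162 degrees

24.3162


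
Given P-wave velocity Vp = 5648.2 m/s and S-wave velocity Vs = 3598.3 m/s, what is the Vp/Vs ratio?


Vp/Vs = 5648.2 / 3598.3
= 1.5697

1.5697


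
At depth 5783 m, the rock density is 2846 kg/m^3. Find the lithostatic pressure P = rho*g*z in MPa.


P = rho * g * z / 1e6
= 2846 * 9.81 * 5783 / 1e6
= 161457080.58 / 1e6
= 161.4571 MPa

161.4571


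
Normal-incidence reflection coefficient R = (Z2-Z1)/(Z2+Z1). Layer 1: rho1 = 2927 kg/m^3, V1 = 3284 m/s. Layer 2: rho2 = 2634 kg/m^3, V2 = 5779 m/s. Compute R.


Z1 = 2927 * 3284 = 9612268
Z2 = 2634 * 5779 = 15221886
R = (15221886 - 9612268) / (15221886 + 9612268) = 5609618 / 24834154 = 0.2259

0.2259


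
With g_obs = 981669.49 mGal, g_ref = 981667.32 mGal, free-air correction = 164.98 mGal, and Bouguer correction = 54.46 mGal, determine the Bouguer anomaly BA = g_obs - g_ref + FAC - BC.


BA = g_obs - g_ref + FAC - BC
= 981669.49 - 981667.32 + 164.98 - 54.46
= 112.69 mGal

112.69


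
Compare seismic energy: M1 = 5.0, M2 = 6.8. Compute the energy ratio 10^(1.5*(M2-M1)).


M2 - M1 = 6.8 - 5.0 = 1.8
1.5 * 1.8 = 2.7
ratio = 10^2.7 = 501.19

501.19


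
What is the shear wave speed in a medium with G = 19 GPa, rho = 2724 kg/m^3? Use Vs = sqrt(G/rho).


Convert G to Pa: G = 19e9 Pa
Compute G/rho = 19e9 / 2724 = 6975036.7107
Vs = sqrt(6975036.7107) = 2641.03 m/s

2641.03


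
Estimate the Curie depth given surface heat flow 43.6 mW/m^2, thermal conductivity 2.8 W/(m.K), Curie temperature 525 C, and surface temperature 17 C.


T_Curie - T_surf = 525 - 17 = 508 C
Convert q to W/m^2: 43.6 mW/m^2 = 0.0436 W/m^2
d = 508 * 2.8 / 0.0436 = 32623.85 m

32623.85


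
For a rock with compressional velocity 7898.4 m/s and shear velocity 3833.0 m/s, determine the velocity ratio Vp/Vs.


Vp/Vs = 7898.4 / 3833.0
= 2.0606

2.0606


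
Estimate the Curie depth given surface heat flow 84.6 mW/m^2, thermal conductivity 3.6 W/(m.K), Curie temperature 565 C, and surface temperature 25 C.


T_Curie - T_surf = 565 - 25 = 540 C
Convert q to W/m^2: 84.6 mW/m^2 = 0.0846 W/m^2
d = 540 * 3.6 / 0.0846 = 22978.72 m

22978.72


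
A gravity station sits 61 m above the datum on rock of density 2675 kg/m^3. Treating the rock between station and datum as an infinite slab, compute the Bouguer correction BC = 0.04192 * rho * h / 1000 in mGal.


BC = 0.04192 * rho * h / 1000
= 0.04192 * 2675 * 61 / 1000
= 6.8403 mGal

6.8403


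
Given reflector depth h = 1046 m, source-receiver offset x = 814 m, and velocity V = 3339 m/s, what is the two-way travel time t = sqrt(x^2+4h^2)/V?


x^2 + 4h^2 = 814^2 + 4*1046^2 = 662596 + 4376464 = 5039060
sqrt(5039060) = 2244.7851
t = 2244.7851 / 3339 = 0.6723 s

0.6723


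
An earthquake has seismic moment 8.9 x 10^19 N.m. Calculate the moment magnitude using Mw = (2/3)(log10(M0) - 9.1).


log10(M0) = log10(8.9 x 10^19) = 19.9494
Mw = 2/3 * (19.9494 - 9.1)
= 2/3 * 10.8494
= 7.23

7.23


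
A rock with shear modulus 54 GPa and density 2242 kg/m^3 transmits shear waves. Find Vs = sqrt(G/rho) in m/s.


Convert G to Pa: G = 54e9 Pa
Compute G/rho = 54e9 / 2242 = 24085637.8234
Vs = sqrt(24085637.8234) = 4907.71 m/s

4907.71


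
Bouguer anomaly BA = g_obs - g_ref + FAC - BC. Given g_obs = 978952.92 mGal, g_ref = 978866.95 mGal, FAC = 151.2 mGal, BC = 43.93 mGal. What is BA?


BA = g_obs - g_ref + FAC - BC
= 978952.92 - 978866.95 + 151.2 - 43.93
= 193.24 mGal

193.24


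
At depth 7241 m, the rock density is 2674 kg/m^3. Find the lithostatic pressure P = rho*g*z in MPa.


P = rho * g * z / 1e6
= 2674 * 9.81 * 7241 / 1e6
= 189945477.54 / 1e6
= 189.9455 MPa

189.9455


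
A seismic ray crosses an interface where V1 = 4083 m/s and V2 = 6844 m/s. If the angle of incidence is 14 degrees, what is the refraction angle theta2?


sin(theta1) = sin(14 deg) = 0.241922
sin(theta2) = V2/V1 * sin(theta1) = 6844/4083 * 0.241922 = 0.405514
theta2 = arcsin(0.405514) = 23.9233 degrees

23.9233


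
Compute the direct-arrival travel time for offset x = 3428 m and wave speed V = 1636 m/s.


t = x / V
= 3428 / 1636
= 2.0954 s

2.0954


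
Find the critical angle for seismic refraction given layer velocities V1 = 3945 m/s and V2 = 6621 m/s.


V1/V2 = 3945/6621 = 0.595831
theta_c = arcsin(0.595831) = 36.5719 degrees

36.5719


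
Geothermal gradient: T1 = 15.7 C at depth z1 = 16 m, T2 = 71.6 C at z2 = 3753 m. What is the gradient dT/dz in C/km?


dT = 71.6 - 15.7 = 55.9 C
dz = 3753 - 16 = 3737 m
gradient = dT/dz * 1000 = 55.9/3737 * 1000 = 14.9585 C/km

14.9585


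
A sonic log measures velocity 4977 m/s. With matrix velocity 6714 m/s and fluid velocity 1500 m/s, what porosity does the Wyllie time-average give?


1/V - 1/Vm = 1/4977 - 1/6714 = 5.198e-05
1/Vf - 1/Vm = 1/1500 - 1/6714 = 0.00051772
phi = 5.198e-05 / 0.00051772 = 0.1004

0.1004


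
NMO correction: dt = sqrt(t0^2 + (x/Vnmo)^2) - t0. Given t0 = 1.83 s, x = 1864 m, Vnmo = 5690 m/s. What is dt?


x/Vnmo = 1864/5690 = 0.327592
(x/Vnmo)^2 = 0.107317
t0^2 = 3.3489
sqrt(3.3489 + 0.107317) = 1.85909
dt = 1.85909 - 1.83 = 0.02909

0.02909


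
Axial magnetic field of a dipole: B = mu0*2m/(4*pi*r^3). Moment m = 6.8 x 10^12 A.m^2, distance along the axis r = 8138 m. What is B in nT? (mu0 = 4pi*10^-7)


m = 6.8 x 10^12 = 6800000000000 A.m^2
2m = 13600000000000 A.m^2
r^3 = 8138^3 = 538955684072
B = (4pi*10^-7) * 13600000000000 / (4*pi * 538955684072) * 1e9
= 17090264.035528 / 6772716870764.23 * 1e9
= 2523.3986 nT

2523.3986


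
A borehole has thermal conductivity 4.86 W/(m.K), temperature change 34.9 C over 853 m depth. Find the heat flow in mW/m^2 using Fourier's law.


q = k * dT / dz * 1000
= 4.86 * 34.9 / 853 * 1000
= 0.198844 * 1000
= 198.8441 mW/m^2

198.8441


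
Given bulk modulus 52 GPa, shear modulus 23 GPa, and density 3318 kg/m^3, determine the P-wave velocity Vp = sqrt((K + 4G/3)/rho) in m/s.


First compute the effective modulus:
K + 4G/3 = 52e9 + 4*23e9/3 = 82666666666.67 Pa
Then divide by density:
82666666666.67 / 3318 = 24914607.1931 Pa/(kg/m^3)
Take the square root:
Vp = sqrt(24914607.1931) = 4991.45 m/s

4991.45


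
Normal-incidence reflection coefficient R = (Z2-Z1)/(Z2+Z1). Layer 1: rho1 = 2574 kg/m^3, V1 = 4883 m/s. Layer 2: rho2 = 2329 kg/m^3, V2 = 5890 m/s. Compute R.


Z1 = 2574 * 4883 = 12568842
Z2 = 2329 * 5890 = 13717810
R = (13717810 - 12568842) / (13717810 + 12568842) = 1148968 / 26286652 = 0.0437

0.0437


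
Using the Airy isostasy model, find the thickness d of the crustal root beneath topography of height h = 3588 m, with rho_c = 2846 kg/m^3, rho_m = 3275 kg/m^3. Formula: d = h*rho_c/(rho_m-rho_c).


rho_m - rho_c = 3275 - 2846 = 429
d = 3588 * 2846 / 429
= 10211448 / 429
= 23802.91 m

23802.91


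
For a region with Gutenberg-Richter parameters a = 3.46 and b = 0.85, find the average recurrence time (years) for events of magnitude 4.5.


log10(N) = 3.46 - 0.85*4.5 = -0.365
N = 10^-0.365 = 0.431519
T = 1/N = 1/0.431519 = 2.3174 years

2.3174


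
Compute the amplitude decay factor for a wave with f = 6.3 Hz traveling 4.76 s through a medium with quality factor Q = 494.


pi*f*t/Q = pi*6.3*4.76/494 = 0.190709
A/A0 = exp(-0.190709) = 0.826373

0.826373


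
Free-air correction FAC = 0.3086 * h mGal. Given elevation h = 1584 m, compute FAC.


FAC = 0.3086 * h
= 0.3086 * 1584
= 488.8224 mGal

488.8224


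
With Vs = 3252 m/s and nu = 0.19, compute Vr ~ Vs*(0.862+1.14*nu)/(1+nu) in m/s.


Numerator factor = 0.862 + 1.14*0.19 = 1.0786
Denominator = 1 + 0.19 = 1.19
Vr = 3252 * 1.0786 / 1.19 = 2947.57 m/s

2947.57


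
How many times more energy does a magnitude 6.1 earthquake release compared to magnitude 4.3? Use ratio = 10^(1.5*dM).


M2 - M1 = 6.1 - 4.3 = 1.8
1.5 * 1.8 = 2.7
ratio = 10^2.7 = 501.19

501.19


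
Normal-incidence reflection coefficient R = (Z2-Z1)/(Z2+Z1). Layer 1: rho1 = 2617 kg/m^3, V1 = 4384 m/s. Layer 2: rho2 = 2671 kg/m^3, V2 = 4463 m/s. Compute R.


Z1 = 2617 * 4384 = 11472928
Z2 = 2671 * 4463 = 11920673
R = (11920673 - 11472928) / (11920673 + 11472928) = 447745 / 23393601 = 0.0191

0.0191


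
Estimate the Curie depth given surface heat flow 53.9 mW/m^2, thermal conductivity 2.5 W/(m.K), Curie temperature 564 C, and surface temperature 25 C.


T_Curie - T_surf = 564 - 25 = 539 C
Convert q to W/m^2: 53.9 mW/m^2 = 0.0539 W/m^2
d = 539 * 2.5 / 0.0539 = 25000.0 m

25000.0


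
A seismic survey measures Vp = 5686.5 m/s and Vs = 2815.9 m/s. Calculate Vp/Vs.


Vp/Vs = 5686.5 / 2815.9
= 2.0194

2.0194


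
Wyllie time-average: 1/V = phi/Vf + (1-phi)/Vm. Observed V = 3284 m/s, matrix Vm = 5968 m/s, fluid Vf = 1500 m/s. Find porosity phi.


1/V - 1/Vm = 1/3284 - 1/5968 = 0.00013695
1/Vf - 1/Vm = 1/1500 - 1/5968 = 0.00049911
phi = 0.00013695 / 0.00049911 = 0.2744

0.2744


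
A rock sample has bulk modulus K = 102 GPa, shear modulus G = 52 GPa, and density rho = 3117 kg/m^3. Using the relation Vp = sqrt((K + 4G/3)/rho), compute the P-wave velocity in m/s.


First compute the effective modulus:
K + 4G/3 = 102e9 + 4*52e9/3 = 171333333333.33 Pa
Then divide by density:
171333333333.33 / 3117 = 54967383.1676 Pa/(kg/m^3)
Take the square root:
Vp = sqrt(54967383.1676) = 7414.0 m/s

7414.0


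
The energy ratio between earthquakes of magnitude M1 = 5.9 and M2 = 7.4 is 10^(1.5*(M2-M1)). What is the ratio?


M2 - M1 = 7.4 - 5.9 = 1.5
1.5 * 1.5 = 2.25
ratio = 10^2.25 = 177.83

177.83


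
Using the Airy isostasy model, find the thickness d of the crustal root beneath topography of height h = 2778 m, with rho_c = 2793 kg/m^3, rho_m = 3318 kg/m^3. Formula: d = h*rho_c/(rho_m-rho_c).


rho_m - rho_c = 3318 - 2793 = 525
d = 2778 * 2793 / 525
= 7758954 / 525
= 14778.96 m

14778.96


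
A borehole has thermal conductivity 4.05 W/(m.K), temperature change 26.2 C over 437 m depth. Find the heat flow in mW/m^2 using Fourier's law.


q = k * dT / dz * 1000
= 4.05 * 26.2 / 437 * 1000
= 0.242815 * 1000
= 242.8146 mW/m^2

242.8146


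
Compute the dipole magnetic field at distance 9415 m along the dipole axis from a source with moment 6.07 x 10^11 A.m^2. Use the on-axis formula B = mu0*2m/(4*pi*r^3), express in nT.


m = 6.07 x 10^11 = 607000000000 A.m^2
2m = 1214000000000 A.m^2
r^3 = 9415^3 = 834566548375
B = (4pi*10^-7) * 1214000000000 / (4*pi * 834566548375) * 1e9
= 1525557.392583 / 10487472549226.76 * 1e9
= 145.4647 nT

145.4647


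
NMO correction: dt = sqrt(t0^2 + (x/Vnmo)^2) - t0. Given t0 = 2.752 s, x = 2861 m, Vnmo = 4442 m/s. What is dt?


x/Vnmo = 2861/4442 = 0.644079
(x/Vnmo)^2 = 0.414838
t0^2 = 7.573504
sqrt(7.573504 + 0.414838) = 2.826366
dt = 2.826366 - 2.752 = 0.074366

0.074366


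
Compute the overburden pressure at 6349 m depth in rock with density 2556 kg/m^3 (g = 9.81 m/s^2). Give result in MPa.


P = rho * g * z / 1e6
= 2556 * 9.81 * 6349 / 1e6
= 159197111.64 / 1e6
= 159.1971 MPa

159.1971


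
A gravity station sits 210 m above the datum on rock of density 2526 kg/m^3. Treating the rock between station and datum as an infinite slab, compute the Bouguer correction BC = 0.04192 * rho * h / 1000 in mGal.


BC = 0.04192 * rho * h / 1000
= 0.04192 * 2526 * 210 / 1000
= 22.2369 mGal

22.2369


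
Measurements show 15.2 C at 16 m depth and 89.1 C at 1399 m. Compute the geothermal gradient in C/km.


dT = 89.1 - 15.2 = 73.9 C
dz = 1399 - 16 = 1383 m
gradient = dT/dz * 1000 = 73.9/1383 * 1000 = 53.4346 C/km

53.4346


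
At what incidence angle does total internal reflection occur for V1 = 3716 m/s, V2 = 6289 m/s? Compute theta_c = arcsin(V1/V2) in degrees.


V1/V2 = 3716/6289 = 0.590873
theta_c = arcsin(0.590873) = 36.219 degrees

36.219


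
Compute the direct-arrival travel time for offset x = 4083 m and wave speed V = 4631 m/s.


t = x / V
= 4083 / 4631
= 0.8817 s

0.8817


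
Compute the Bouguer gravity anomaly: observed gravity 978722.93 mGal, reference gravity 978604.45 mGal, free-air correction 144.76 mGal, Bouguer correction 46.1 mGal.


BA = g_obs - g_ref + FAC - BC
= 978722.93 - 978604.45 + 144.76 - 46.1
= 217.14 mGal

217.14


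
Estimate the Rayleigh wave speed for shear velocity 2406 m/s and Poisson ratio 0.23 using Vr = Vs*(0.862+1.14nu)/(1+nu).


Numerator factor = 0.862 + 1.14*0.23 = 1.1242
Denominator = 1 + 0.23 = 1.23
Vr = 2406 * 1.1242 / 1.23 = 2199.04 m/s

2199.04


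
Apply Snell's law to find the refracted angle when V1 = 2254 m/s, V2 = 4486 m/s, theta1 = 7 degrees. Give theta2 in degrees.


sin(theta1) = sin(7 deg) = 0.121869
sin(theta2) = V2/V1 * sin(theta1) = 4486/2254 * 0.121869 = 0.242549
theta2 = arcsin(0.242549) = 14.037 degrees

14.037


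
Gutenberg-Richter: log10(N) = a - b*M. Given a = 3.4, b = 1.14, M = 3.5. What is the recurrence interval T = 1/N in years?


log10(N) = 3.4 - 1.14*3.5 = -0.59
N = 10^-0.59 = 0.25704
T = 1/N = 1/0.25704 = 3.8905 years

3.8905


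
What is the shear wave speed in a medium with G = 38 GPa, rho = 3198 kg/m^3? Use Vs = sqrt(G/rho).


Convert G to Pa: G = 38e9 Pa
Compute G/rho = 38e9 / 3198 = 11882426.5166
Vs = sqrt(11882426.5166) = 3447.09 m/s

3447.09


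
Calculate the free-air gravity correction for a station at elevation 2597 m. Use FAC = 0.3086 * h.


FAC = 0.3086 * h
= 0.3086 * 2597
= 801.4342 mGal

801.4342


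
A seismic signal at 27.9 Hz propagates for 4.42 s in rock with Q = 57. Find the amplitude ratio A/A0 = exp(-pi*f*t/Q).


pi*f*t/Q = pi*27.9*4.42/57 = 6.796753
A/A0 = exp(-6.796753) = 0.001117

0.001117


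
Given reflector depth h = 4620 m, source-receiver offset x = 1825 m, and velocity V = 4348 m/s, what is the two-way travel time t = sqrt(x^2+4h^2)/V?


x^2 + 4h^2 = 1825^2 + 4*4620^2 = 3330625 + 85377600 = 88708225
sqrt(88708225) = 9418.5044
t = 9418.5044 / 4348 = 2.1662 s

2.1662


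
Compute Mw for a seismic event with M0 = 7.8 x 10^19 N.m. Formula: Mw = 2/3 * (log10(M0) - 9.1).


log10(M0) = log10(7.8 x 10^19) = 19.8921
Mw = 2/3 * (19.8921 - 9.1)
= 2/3 * 10.7921
= 7.19

7.19


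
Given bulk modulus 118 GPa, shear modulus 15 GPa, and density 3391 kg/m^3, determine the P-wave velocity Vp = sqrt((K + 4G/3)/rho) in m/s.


First compute the effective modulus:
K + 4G/3 = 118e9 + 4*15e9/3 = 138000000000.0 Pa
Then divide by density:
138000000000.0 / 3391 = 40695959.8938 Pa/(kg/m^3)
Take the square root:
Vp = sqrt(40695959.8938) = 6379.34 m/s

6379.34


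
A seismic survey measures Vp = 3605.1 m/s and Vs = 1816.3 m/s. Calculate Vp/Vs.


Vp/Vs = 3605.1 / 1816.3
= 1.9849

1.9849


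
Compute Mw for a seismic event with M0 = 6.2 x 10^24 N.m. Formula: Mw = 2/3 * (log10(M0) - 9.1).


log10(M0) = log10(6.2 x 10^24) = 24.7924
Mw = 2/3 * (24.7924 - 9.1)
= 2/3 * 15.6924
= 10.46

10.46


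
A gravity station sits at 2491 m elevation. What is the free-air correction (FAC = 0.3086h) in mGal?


FAC = 0.3086 * h
= 0.3086 * 2491
= 768.7226 mGal

768.7226


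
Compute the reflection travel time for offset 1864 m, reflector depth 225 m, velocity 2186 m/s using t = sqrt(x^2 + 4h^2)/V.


x^2 + 4h^2 = 1864^2 + 4*225^2 = 3474496 + 202500 = 3676996
sqrt(3676996) = 1917.5495
t = 1917.5495 / 2186 = 0.8772 s

0.8772
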